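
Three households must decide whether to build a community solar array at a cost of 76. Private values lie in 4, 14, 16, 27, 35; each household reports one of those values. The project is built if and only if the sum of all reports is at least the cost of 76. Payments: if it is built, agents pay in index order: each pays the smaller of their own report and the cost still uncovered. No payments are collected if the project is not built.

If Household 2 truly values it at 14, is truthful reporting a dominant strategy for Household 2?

Check each profile of the others' reports and compare truth against every alternative report.
Others report (4, 4): truth gives 0, best alternative gives 0.
Others report (4, 14): truth gives 0, best alternative gives 0.
Others report (4, 16): truth gives 0, best alternative gives 0.
Others report (4, 27): truth gives 0, best alternative gives 0.
Others report (4, 35): truth gives 0, best alternative gives 0.
Others report (14, 4): truth gives 0, best alternative gives 0.
(Remaining 19 profiles checked similarly; truth is weakly best in each.)
In every case the truthful report is at least as good as any alternative, so it is a dominant strategy.

Yes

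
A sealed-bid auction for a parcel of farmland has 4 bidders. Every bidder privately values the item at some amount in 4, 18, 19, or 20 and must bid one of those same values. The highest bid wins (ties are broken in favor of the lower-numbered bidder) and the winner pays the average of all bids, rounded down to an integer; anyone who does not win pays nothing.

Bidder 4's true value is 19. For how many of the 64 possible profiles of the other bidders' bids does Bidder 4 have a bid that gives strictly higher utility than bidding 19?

Others bid (4, 4, 19): truth gives 0; bid 20 gives 8 > 0. Violating.
Others bid (4, 18, 19): truth gives 0; bid 20 gives 4 > 0. Violating.
Others bid (4, 19, 4): truth gives 0; bid 20 gives 8 > 0. Violating.
Others bid (4, 19, 18): truth gives 0; bid 20 gives 4 > 0. Violating.
Others bid (4, 4, 4): truth gives 12; no alternative beats it.
Others bid (4, 4, 18): truth gives 8; no alternative beats it.
(Checking all 64 profiles: 15 have a profitable deviation, 49 do not.)

15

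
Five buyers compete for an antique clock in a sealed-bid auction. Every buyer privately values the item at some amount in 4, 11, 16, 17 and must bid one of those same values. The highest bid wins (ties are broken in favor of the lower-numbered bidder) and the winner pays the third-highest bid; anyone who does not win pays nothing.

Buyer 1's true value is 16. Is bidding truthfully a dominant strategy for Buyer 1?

Consider the case where Buyer 2 bids 4, Buyer 3 bids 4, Buyer 4 bids 4 and Buyer 5 bids 17.
Truthful bid 16: loses, pays 0, utility 0.
Bid 17 instead: wins, pays 4, utility 16 - 4 = 12.
Since 12 > 0, bidding 17 is strictly better here, so truthful bidding is not dominant.

No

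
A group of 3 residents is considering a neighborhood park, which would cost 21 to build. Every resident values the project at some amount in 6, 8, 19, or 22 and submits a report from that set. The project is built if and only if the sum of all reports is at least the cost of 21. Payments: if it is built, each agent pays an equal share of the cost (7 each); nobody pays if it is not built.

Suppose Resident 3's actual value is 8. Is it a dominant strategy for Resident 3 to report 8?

Consider the case where Resident 1 reports 6 and Resident 2 reports 6.
Truthful report 8: project not built, utility 0.
Report 19 instead: project built, pays 7, utility 8 - 7 = 1.
Since 1 > 0, reporting 19 is strictly better here, so truthful reporting is not dominant.

No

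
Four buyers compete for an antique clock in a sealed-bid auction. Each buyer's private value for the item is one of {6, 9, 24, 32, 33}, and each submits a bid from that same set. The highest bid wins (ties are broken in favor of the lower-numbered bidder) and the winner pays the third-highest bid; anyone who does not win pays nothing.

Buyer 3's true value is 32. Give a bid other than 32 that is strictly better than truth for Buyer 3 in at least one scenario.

33

Suppose Buyer 1 bids 6, Buyer 2 bids 6 and Buyer 4 bids 33.
Bid 32: loses, pays 0, utility 0.
Bid 33: wins, pays 6, utility 32 - 6 = 26.
So bidding 33 beats truth here (26 > 0).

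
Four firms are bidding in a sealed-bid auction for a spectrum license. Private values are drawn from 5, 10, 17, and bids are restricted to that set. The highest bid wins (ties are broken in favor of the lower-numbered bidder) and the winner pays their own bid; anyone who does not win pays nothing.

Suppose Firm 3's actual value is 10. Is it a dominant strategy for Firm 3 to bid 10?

Check each profile of the others' bids and compare truth against every alternative bid.
Others bid (5, 5, 5): truth gives 0, best alternative gives 0.
Others bid (5, 5, 10): truth gives 0, best alternative gives 0.
Others bid (5, 5, 17): truth gives 0, best alternative gives 0.
Others bid (5, 10, 5): truth gives 0, best alternative gives 0.
Others bid (5, 10, 10): truth gives 0, best alternative gives 0.
Others bid (5, 10, 17): truth gives 0, best alternative gives 0.
(Remaining 21 profiles checked similarly; truth is weakly best in each.)
In every case the truthful bid is at least as good as any alternative, so it is a dominant strategy.

Yes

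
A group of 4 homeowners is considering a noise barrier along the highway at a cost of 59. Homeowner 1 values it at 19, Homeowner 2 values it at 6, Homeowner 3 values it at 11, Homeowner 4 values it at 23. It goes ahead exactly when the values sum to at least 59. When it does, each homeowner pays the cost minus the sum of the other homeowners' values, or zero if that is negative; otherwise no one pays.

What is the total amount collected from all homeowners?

59

Total value 59 ≥ cost 59, so it is built.
Homeowner 1: others sum to 40; max(0, 59 - 40) = 19.
Homeowner 2: others sum to 53; max(0, 59 - 53) = 6.
Homeowner 3: others sum to 48; max(0, 59 - 48) = 11.
Homeowner 4: others sum to 36; max(0, 59 - 36) = 23.
Total collected = 19 + 6 + 11 + 23 = 59.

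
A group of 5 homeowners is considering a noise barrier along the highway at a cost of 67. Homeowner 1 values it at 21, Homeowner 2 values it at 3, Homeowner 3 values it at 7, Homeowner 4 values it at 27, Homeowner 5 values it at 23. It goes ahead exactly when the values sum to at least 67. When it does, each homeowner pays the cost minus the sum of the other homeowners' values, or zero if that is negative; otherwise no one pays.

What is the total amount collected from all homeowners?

Total value 81 ≥ cost 67, so it is built.
Homeowner 1: others sum to 60; max(0, 67 - 60) = 7.
Homeowner 2: others sum to 78; max(0, 67 - 78) = 0.
Homeowner 3: others sum to 74; max(0, 67 - 74) = 0.
Homeowner 4: others sum to 54; max(0, 67 - 54) = 13.
Homeowner 5: others sum to 58; max(0, 67 - 58) = 9.
Total collected = 7 + 0 + 0 + 13 + 9 = 29.

29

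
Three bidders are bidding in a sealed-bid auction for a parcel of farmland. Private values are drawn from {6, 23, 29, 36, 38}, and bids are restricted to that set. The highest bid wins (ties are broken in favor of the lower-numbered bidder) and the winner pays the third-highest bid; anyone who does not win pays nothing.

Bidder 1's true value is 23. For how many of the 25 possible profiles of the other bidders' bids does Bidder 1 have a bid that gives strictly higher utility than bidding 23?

6

Others bid (6, 29): truth gives 0; bid 29 gives 17 > 0. Violating.
Others bid (6, 36): truth gives 0; bid 36 gives 17 > 0. Violating.
Others bid (6, 38): truth gives 0; bid 38 gives 17 > 0. Violating.
Others bid (29, 6): truth gives 0; bid 29 gives 17 > 0. Violating.
Others bid (6, 6): truth gives 17; no alternative beats it.
Others bid (6, 23): truth gives 17; no alternative beats it.
(Checking all 25 profiles: 6 have a profitable deviation, 19 do not.)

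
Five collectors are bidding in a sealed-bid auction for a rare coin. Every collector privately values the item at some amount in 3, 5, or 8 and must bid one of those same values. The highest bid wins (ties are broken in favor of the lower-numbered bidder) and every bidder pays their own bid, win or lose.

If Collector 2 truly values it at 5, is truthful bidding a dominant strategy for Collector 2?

No

Consider the case where Collector 1 bids 3, Collector 3 bids 3, Collector 4 bids 3 and Collector 5 bids 8.
Truthful bid 5: loses but pays 5, utility -5.
Bid 3 instead: loses but pays 3, utility -3.
Since -3 > -5, bidding 3 is strictly better here, so truthful bidding is not dominant.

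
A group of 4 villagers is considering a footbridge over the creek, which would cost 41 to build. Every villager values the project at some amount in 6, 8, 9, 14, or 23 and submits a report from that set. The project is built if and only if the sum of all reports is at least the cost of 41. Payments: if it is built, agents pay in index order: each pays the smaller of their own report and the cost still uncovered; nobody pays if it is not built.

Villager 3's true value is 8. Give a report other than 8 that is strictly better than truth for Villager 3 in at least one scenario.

6

Suppose Villager 1 reports 6, Villager 2 reports 6 and Villager 4 reports 23.
Report 8: project built, pays 8, utility 8 - 8 = 0.
Report 6: project built, pays 6, utility 8 - 6 = 2.
So reporting 6 beats truth here (2 > 0).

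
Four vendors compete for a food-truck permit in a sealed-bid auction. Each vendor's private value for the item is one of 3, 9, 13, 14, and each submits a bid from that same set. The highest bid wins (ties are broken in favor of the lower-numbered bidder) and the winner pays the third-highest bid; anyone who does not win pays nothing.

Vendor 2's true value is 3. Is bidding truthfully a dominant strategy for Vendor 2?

Check each profile of the others' bids and compare truth against every alternative bid.
Others bid (3, 9, 9): truth gives 0, best alternative gives -6.
Others bid (3, 3, 3): truth gives 0, best alternative gives 0.
Others bid (3, 3, 9): truth gives 0, best alternative gives 0.
Others bid (3, 3, 13): truth gives 0, best alternative gives 0.
Others bid (3, 3, 14): truth gives 0, best alternative gives 0.
Others bid (3, 9, 3): truth gives 0, best alternative gives 0.
(Remaining 58 profiles checked similarly; truth is weakly best in each.)
In every case the truthful bid is at least as good as any alternative, so it is a dominant strategy.

Yes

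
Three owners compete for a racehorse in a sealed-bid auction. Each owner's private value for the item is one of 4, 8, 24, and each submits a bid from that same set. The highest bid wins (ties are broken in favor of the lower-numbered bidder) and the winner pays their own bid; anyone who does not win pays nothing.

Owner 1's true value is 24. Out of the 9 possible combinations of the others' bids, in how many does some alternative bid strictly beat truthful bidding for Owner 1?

Others bid (4, 4): truth gives 0; bid 4 gives 20 > 0. Violating.
Others bid (4, 8): truth gives 0; bid 8 gives 16 > 0. Violating.
Others bid (8, 4): truth gives 0; bid 8 gives 16 > 0. Violating.
Others bid (8, 8): truth gives 0; bid 8 gives 16 > 0. Violating.
Others bid (4, 24): truth gives 0; no alternative beats it.
Others bid (8, 24): truth gives 0; no alternative beats it.
(Checking all 9 profiles: 4 have a profitable deviation, 5 do not.)

4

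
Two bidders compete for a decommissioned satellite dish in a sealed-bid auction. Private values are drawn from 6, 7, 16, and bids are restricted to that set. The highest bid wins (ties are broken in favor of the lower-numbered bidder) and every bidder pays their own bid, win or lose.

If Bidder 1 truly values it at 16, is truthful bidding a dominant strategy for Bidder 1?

Consider the case where Bidder 2 bids 6.
Truthful bid 16: wins, pays 16, utility 16 - 16 = 0.
Bid 6 instead: wins, pays 6, utility 16 - 6 = 10.
Since 10 > 0, bidding 6 is strictly better here, so truthful bidding is not dominant.

No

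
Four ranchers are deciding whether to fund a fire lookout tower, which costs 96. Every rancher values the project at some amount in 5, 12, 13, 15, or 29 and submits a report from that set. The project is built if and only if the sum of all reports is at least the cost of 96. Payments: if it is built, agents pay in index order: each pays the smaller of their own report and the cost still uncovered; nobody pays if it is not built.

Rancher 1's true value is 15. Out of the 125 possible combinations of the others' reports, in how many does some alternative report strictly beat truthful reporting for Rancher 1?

Others report (29, 29, 29): truth gives 0; report 12 gives 3 > 0. Violating.
Others report (5, 5, 5): truth gives 0; no alternative beats it.
Others report (5, 5, 12): truth gives 0; no alternative beats it.
(Checking all 125 profiles: 1 has a profitable deviation, 124 do not.)

1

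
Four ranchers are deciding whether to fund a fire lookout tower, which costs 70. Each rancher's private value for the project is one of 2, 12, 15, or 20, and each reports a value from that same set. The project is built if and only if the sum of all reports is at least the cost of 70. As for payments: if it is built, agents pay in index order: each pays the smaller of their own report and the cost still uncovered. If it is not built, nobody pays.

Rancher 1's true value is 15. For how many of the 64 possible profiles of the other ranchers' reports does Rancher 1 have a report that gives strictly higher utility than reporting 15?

Others report (20, 20, 20): truth gives 0; report 12 gives 3 > 0. Violating.
Others report (2, 2, 2): truth gives 0; no alternative beats it.
Others report (2, 2, 12): truth gives 0; no alternative beats it.
(Checking all 64 profiles: 1 has a profitable deviation, 63 do not.)

1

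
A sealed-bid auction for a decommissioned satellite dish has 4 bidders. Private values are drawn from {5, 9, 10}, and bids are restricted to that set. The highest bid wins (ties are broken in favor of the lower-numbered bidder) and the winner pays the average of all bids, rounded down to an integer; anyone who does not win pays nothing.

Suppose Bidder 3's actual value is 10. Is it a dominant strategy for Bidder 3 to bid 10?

Yes

Check each profile of the others' bids and compare truth against every alternative bid.
Others bid (5, 5, 10): truth gives 3, best alternative gives 0.
Others bid (5, 9, 5): truth gives 3, best alternative gives 0.
Others bid (9, 5, 5): truth gives 3, best alternative gives 0.
Others bid (5, 9, 9): truth gives 2, best alternative gives 0.
Others bid (5, 9, 10): truth gives 2, best alternative gives 0.
Others bid (9, 5, 9): truth gives 2, best alternative gives 0.
(Remaining 21 profiles checked similarly; truth is weakly best in each.)
In every case the truthful bid is at least as good as any alternative, so it is a dominant strategy.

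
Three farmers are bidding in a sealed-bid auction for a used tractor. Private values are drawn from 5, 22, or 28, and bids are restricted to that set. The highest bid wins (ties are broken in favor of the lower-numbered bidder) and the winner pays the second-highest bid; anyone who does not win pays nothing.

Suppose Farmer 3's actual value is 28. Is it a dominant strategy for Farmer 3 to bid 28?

Check each profile of the others' bids and compare truth against every alternative bid.
Others bid (5, 22): truth gives 6, best alternative gives 0.
Others bid (22, 5): truth gives 6, best alternative gives 0.
Others bid (22, 22): truth gives 6, best alternative gives 0.
Others bid (5, 5): truth gives 23, best alternative gives 23.
Others bid (5, 28): truth gives 0, best alternative gives 0.
Others bid (22, 28): truth gives 0, best alternative gives 0.
(Remaining 3 profiles checked similarly; truth is weakly best in each.)
In every case the truthful bid is at least as good as any alternative, so it is a dominant strategy.

Yes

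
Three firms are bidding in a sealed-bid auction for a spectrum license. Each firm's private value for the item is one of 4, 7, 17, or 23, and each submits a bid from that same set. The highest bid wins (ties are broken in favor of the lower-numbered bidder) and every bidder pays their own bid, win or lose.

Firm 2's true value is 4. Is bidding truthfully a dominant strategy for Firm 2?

No

Consider the case where Firm 1 bids 4 and Firm 3 bids 4.
Truthful bid 4: loses but pays 4, utility -4.
Bid 7 instead: wins, pays 7, utility 4 - 7 = -3.
Since -3 > -4, bidding 7 is strictly better here, so truthful bidding is not dominant.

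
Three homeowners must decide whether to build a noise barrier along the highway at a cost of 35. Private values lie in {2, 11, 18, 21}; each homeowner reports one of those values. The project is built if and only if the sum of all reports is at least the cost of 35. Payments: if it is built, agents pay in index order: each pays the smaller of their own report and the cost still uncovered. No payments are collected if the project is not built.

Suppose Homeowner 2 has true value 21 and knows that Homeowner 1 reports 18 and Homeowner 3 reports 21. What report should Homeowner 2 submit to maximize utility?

2

Report 2: project built, pays 2, utility 21 - 2 = 19.
Report 11: project built, pays 11, utility 21 - 11 = 10.
Report 18: project built, pays 17, utility 21 - 17 = 4.
Report 21: project built, pays 17, utility 21 - 17 = 4.
The best choice is 2 with utility 19.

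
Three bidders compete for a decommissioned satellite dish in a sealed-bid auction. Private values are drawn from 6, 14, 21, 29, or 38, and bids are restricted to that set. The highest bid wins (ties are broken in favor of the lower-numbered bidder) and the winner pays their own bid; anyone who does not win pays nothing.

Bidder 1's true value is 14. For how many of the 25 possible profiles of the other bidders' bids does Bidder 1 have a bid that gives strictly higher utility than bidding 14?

1

Others bid (6, 6): truth gives 0; bid 6 gives 8 > 0. Violating.
Others bid (6, 14): truth gives 0; no alternative beats it.
Others bid (6, 21): truth gives 0; no alternative beats it.
(Checking all 25 profiles: 1 has a profitable deviation, 24 do not.)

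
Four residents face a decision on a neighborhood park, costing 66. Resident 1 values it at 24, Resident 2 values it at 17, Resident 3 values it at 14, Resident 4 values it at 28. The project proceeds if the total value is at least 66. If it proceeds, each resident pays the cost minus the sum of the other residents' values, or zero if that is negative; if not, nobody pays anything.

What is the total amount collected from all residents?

18

Total value 83 ≥ cost 66, so it is built.
Resident 1: others sum to 59; max(0, 66 - 59) = 7.
Resident 2: others sum to 66; max(0, 66 - 66) = 0.
Resident 3: others sum to 69; max(0, 66 - 69) = 0.
Resident 4: others sum to 55; max(0, 66 - 55) = 11.
Total collected = 7 + 0 + 0 + 11 = 18.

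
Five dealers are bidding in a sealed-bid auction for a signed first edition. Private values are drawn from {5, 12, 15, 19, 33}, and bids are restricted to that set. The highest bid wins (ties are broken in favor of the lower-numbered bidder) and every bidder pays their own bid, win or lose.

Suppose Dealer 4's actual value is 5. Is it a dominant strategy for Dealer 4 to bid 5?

Yes

Check each profile of the others' bids and compare truth against every alternative bid.
Others bid (5, 5, 5, 19): truth gives -5, best alternative gives -12.
Others bid (5, 5, 5, 33): truth gives -5, best alternative gives -12.
Others bid (5, 5, 12, 19): truth gives -5, best alternative gives -12.
Others bid (5, 5, 12, 33): truth gives -5, best alternative gives -12.
Others bid (5, 5, 15, 5): truth gives -5, best alternative gives -12.
Others bid (5, 5, 15, 12): truth gives -5, best alternative gives -12.
(Remaining 619 profiles checked similarly; truth is weakly best in each.)
In every case the truthful bid is at least as good as any alternative, so it is a dominant strategy.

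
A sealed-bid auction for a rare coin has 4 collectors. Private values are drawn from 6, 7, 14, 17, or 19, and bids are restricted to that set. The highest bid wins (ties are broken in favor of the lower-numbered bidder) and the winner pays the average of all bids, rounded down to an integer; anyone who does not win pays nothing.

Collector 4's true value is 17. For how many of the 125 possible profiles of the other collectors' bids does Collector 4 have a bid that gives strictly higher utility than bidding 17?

44

Others bid (6, 6, 6): truth gives 9; bid 7 gives 11 > 9. Violating.
Others bid (6, 6, 7): truth gives 8; bid 14 gives 9 > 8. Violating.
Others bid (6, 6, 17): truth gives 0; bid 19 gives 5 > 0. Violating.
Others bid (6, 7, 6): truth gives 8; bid 14 gives 9 > 8. Violating.
Others bid (6, 6, 14): truth gives 7; no alternative beats it.
Others bid (6, 6, 19): truth gives 0; no alternative beats it.
(Checking all 125 profiles: 44 have a profitable deviation, 81 do not.)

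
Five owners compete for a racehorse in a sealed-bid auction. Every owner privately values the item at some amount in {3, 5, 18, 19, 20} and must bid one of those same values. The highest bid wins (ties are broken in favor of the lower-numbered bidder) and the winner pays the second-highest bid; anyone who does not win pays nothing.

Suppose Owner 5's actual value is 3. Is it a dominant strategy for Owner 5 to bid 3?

Check each profile of the others' bids and compare truth against every alternative bid.
Others bid (3, 3, 3, 3): truth gives 0, best alternative gives 0.
Others bid (3, 3, 3, 5): truth gives 0, best alternative gives 0.
Others bid (3, 3, 3, 18): truth gives 0, best alternative gives 0.
Others bid (3, 3, 3, 19): truth gives 0, best alternative gives 0.
Others bid (3, 3, 3, 20): truth gives 0, best alternative gives 0.
Others bid (3, 3, 5, 3): truth gives 0, best alternative gives 0.
(Remaining 619 profiles checked similarly; truth is weakly best in each.)
In every case the truthful bid is at least as good as any alternative, so it is a dominant strategy.

Yes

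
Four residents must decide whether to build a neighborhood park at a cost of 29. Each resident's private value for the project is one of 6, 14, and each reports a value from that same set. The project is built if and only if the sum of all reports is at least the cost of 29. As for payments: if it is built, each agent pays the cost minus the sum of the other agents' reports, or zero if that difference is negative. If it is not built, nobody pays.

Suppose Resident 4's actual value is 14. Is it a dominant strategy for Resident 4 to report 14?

Yes

Check each profile of the others' reports and compare truth against every alternative report.
Others report (6, 6, 6): truth gives 3, best alternative gives 0.
Others report (6, 14, 14): truth gives 14, best alternative gives 14.
Others report (14, 6, 14): truth gives 14, best alternative gives 14.
Others report (14, 14, 6): truth gives 14, best alternative gives 14.
Others report (14, 14, 14): truth gives 14, best alternative gives 14.
Others report (6, 6, 14): truth gives 11, best alternative gives 11.
(Remaining 2 profiles checked similarly; truth is weakly best in each.)
In every case the truthful report is at least as good as any alternative, so it is a dominant strategy.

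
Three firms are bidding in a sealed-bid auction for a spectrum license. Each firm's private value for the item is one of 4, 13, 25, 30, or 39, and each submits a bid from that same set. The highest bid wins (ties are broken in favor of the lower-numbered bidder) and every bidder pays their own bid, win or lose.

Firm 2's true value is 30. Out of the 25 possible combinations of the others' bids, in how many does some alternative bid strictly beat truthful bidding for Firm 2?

Others bid (4, 4): truth gives 0; bid 13 gives 17 > 0. Violating.
Others bid (4, 13): truth gives 0; bid 13 gives 17 > 0. Violating.
Others bid (4, 25): truth gives 0; bid 25 gives 5 > 0. Violating.
Others bid (4, 39): truth gives -30; bid 4 gives -4 > -30. Violating.
Others bid (4, 30): truth gives 0; no alternative beats it.
Others bid (13, 30): truth gives 0; no alternative beats it.
(Checking all 25 profiles: 19 have a profitable deviation, 6 do not.)

19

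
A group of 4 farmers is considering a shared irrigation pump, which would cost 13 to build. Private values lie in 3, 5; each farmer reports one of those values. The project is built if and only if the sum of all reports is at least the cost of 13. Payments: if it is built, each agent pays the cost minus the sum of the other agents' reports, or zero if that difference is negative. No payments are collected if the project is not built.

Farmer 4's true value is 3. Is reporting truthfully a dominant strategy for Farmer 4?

Check each profile of the others' reports and compare truth against every alternative report.
Others report (3, 3, 3): truth gives 0, best alternative gives -1.
Others report (3, 5, 5): truth gives 3, best alternative gives 3.
Others report (5, 3, 5): truth gives 3, best alternative gives 3.
Others report (5, 5, 3): truth gives 3, best alternative gives 3.
Others report (5, 5, 5): truth gives 3, best alternative gives 3.
Others report (3, 3, 5): truth gives 1, best alternative gives 1.
(Remaining 2 profiles checked similarly; truth is weakly best in each.)
In every case the truthful report is at least as good as any alternative, so it is a dominant strategy.

Yes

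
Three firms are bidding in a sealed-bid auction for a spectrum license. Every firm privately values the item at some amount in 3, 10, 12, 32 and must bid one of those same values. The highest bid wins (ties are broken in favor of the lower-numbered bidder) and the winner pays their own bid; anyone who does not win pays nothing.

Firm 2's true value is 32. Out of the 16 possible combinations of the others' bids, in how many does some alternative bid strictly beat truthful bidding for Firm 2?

6

Others bid (3, 3): truth gives 0; bid 10 gives 22 > 0. Violating.
Others bid (3, 10): truth gives 0; bid 10 gives 22 > 0. Violating.
Others bid (3, 12): truth gives 0; bid 12 gives 20 > 0. Violating.
Others bid (10, 3): truth gives 0; bid 12 gives 20 > 0. Violating.
Others bid (3, 32): truth gives 0; no alternative beats it.
Others bid (10, 32): truth gives 0; no alternative beats it.
(Checking all 16 profiles: 6 have a profitable deviation, 10 do not.)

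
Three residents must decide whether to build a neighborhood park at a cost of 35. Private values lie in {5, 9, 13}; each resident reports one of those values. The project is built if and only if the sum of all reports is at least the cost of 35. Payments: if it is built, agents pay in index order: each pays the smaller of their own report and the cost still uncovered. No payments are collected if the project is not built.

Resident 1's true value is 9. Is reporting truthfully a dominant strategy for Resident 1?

Check each profile of the others' reports and compare truth against every alternative report.
Others report (5, 5): truth gives 0, best alternative gives 0.
Others report (5, 9): truth gives 0, best alternative gives 0.
Others report (5, 13): truth gives 0, best alternative gives 0.
Others report (9, 5): truth gives 0, best alternative gives 0.
Others report (9, 9): truth gives 0, best alternative gives 0.
Others report (9, 13): truth gives 0, best alternative gives 0.
(Remaining 3 profiles checked similarly; truth is weakly best in each.)
In every case the truthful report is at least as good as any alternative, so it is a dominant strategy.

Yes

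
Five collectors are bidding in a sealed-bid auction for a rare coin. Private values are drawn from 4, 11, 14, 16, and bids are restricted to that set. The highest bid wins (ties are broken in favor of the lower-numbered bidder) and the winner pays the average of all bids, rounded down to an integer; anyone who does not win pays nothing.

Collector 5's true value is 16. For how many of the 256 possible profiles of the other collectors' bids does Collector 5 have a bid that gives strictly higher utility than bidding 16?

Others bid (4, 4, 4, 4): truth gives 10; bid 11 gives 11 > 10. Violating.
Others bid (4, 4, 11, 11): truth gives 7; bid 14 gives 8 > 7. Violating.
Others bid (4, 11, 4, 11): truth gives 7; bid 14 gives 8 > 7. Violating.
Others bid (4, 11, 11, 4): truth gives 7; bid 14 gives 8 > 7. Violating.
Others bid (4, 4, 4, 11): truth gives 9; no alternative beats it.
Others bid (4, 4, 4, 14): truth gives 8; no alternative beats it.
(Checking all 256 profiles: 8 have a profitable deviation, 248 do not.)

8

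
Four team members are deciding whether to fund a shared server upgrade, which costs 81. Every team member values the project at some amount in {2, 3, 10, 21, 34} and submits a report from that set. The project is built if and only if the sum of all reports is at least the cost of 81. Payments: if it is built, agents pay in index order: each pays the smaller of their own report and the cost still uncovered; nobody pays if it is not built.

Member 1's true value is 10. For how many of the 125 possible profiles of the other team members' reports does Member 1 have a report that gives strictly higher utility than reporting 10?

Others report (10, 34, 34): truth gives 0; report 3 gives 7 > 0. Violating.
Others report (21, 34, 34): truth gives 0; report 2 gives 8 > 0. Violating.
Others report (34, 10, 34): truth gives 0; report 3 gives 7 > 0. Violating.
Others report (34, 21, 34): truth gives 0; report 2 gives 8 > 0. Violating.
Others report (2, 2, 2): truth gives 0; no alternative beats it.
Others report (2, 2, 3): truth gives 0; no alternative beats it.
(Checking all 125 profiles: 7 have a profitable deviation, 118 do not.)

7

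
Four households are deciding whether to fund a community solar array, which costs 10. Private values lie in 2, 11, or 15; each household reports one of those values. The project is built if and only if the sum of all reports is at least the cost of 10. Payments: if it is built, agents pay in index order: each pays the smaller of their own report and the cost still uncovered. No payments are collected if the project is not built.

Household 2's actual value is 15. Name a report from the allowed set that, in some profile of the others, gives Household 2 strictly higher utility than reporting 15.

2

Suppose Household 1 reports 2, Household 3 reports 2 and Household 4 reports 11.
Report 15: project built, pays 8, utility 15 - 8 = 7.
Report 2: project built, pays 2, utility 15 - 2 = 13.
So reporting 2 beats truth here (13 > 7).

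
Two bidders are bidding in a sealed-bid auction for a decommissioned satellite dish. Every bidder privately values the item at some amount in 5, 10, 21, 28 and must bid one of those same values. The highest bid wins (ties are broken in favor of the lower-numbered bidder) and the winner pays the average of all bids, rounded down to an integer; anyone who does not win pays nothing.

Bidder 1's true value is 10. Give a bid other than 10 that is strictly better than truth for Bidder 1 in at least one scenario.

Suppose Bidder 2 bids 5.
Bid 10: wins, pays 7, utility 10 - 7 = 3.
Bid 5: wins, pays 5, utility 10 - 5 = 5.
So bidding 5 beats truth here (5 > 3).

5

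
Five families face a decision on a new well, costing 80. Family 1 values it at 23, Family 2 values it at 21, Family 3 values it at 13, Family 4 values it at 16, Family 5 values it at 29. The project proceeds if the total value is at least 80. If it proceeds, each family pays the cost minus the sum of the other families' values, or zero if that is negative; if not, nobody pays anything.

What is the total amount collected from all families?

Total value 102 ≥ cost 80, so it is built.
Family 1: others sum to 79; max(0, 80 - 79) = 1.
Family 2: others sum to 81; max(0, 80 - 81) = 0.
Family 3: others sum to 89; max(0, 80 - 89) = 0.
Family 4: others sum to 86; max(0, 80 - 86) = 0.
Family 5: others sum to 73; max(0, 80 - 73) = 7.
Total collected = 1 + 0 + 0 + 0 + 7 = 8.

8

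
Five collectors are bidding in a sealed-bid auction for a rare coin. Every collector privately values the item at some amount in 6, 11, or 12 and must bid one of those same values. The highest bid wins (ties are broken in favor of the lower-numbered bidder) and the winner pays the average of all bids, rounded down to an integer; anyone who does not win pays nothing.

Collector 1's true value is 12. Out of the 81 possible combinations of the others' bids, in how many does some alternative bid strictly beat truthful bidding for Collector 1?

Others bid (6, 6, 6, 6): truth gives 5; bid 6 gives 6 > 5. Violating.
Others bid (6, 6, 6, 11): truth gives 4; no alternative beats it.
Others bid (6, 6, 6, 12): truth gives 4; no alternative beats it.
(Checking all 81 profiles: 1 has a profitable deviation, 80 do not.)

1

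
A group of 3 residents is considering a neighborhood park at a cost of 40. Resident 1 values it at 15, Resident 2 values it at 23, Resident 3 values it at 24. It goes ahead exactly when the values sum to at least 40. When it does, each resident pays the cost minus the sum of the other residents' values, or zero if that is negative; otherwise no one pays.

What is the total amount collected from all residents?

Total value 62 ≥ cost 40, so it is built.
Resident 1: others sum to 47; max(0, 40 - 47) = 0.
Resident 2: others sum to 39; max(0, 40 - 39) = 1.
Resident 3: others sum to 38; max(0, 40 - 38) = 2.
Total collected = 0 + 1 + 2 = 3.

3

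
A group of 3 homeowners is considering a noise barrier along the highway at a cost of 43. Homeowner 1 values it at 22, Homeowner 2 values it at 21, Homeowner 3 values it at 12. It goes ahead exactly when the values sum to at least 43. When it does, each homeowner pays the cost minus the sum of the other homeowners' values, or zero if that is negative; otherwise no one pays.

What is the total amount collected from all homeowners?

Total value 55 ≥ cost 43, so it is built.
Homeowner 1: others sum to 33; max(0, 43 - 33) = 10.
Homeowner 2: others sum to 34; max(0, 43 - 34) = 9.
Homeowner 3: others sum to 43; max(0, 43 - 43) = 0.
Total collected = 10 + 9 + 0 = 19.

19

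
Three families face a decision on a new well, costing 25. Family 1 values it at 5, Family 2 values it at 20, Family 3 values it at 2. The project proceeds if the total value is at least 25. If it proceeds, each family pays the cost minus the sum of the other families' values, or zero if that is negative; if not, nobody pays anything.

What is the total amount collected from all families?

21

Total value 27 ≥ cost 25, so it is built.
Family 1: others sum to 22; max(0, 25 - 22) = 3.
Family 2: others sum to 7; max(0, 25 - 7) = 18.
Family 3: others sum to 25; max(0, 25 - 25) = 0.
Total collected = 3 + 18 + 0 = 21.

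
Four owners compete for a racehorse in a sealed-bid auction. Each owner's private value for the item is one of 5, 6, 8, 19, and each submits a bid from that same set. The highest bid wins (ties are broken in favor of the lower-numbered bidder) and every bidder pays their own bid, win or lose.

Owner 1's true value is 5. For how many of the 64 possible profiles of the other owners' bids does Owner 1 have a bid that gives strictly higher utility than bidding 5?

Others bid (5, 5, 6): truth gives -5; bid 6 gives -1 > -5. Violating.
Others bid (5, 5, 8): truth gives -5; bid 8 gives -3 > -5. Violating.
Others bid (5, 6, 5): truth gives -5; bid 6 gives -1 > -5. Violating.
Others bid (5, 6, 6): truth gives -5; bid 6 gives -1 > -5. Violating.
Others bid (5, 5, 5): truth gives 0; no alternative beats it.
Others bid (5, 5, 19): truth gives -5; no alternative beats it.
(Checking all 64 profiles: 26 have a profitable deviation, 38 do not.)

26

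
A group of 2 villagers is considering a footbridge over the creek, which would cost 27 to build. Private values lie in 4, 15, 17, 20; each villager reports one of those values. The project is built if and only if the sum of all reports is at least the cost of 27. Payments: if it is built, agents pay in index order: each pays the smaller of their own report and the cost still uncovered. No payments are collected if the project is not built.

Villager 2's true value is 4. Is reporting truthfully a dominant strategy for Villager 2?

Check each profile of the others' reports and compare truth against every alternative report.
Others report (15): truth gives 0, best alternative gives -8.
Others report (17): truth gives 0, best alternative gives -6.
Others report (20): truth gives 0, best alternative gives -3.
Others report (4): truth gives 0, best alternative gives 0.
In every case the truthful report is at least as good as any alternative, so it is a dominant strategy.

Yes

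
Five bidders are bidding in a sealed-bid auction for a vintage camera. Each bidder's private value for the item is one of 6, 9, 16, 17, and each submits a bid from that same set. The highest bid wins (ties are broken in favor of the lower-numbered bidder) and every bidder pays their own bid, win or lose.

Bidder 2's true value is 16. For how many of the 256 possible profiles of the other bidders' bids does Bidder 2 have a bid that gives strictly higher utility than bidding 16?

Others bid (6, 6, 6, 6): truth gives 0; bid 9 gives 7 > 0. Violating.
Others bid (6, 6, 6, 9): truth gives 0; bid 9 gives 7 > 0. Violating.
Others bid (6, 6, 6, 17): truth gives -16; bid 17 gives -1 > -16. Violating.
Others bid (6, 6, 9, 6): truth gives 0; bid 9 gives 7 > 0. Violating.
Others bid (6, 6, 6, 16): truth gives 0; no alternative beats it.
Others bid (6, 6, 9, 16): truth gives 0; no alternative beats it.
(Checking all 256 profiles: 210 have a profitable deviation, 46 do not.)

210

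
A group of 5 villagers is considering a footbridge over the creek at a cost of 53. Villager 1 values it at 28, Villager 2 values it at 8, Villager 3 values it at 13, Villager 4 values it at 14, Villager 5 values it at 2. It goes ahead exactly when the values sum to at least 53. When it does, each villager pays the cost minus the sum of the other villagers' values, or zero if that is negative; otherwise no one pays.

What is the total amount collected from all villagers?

Total value 65 ≥ cost 53, so it is built.
Villager 1: others sum to 37; max(0, 53 - 37) = 16.
Villager 2: others sum to 57; max(0, 53 - 57) = 0.
Villager 3: others sum to 52; max(0, 53 - 52) = 1.
Villager 4: others sum to 51; max(0, 53 - 51) = 2.
Villager 5: others sum to 63; max(0, 53 - 63) = 0.
Total collected = 16 + 0 + 1 + 2 + 0 = 19.

19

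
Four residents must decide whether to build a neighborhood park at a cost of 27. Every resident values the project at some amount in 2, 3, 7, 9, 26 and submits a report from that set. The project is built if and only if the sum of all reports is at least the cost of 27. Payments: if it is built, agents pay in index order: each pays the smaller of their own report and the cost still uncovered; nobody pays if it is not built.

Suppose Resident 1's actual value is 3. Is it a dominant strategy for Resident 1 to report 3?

Consider the case where Resident 2 reports 2, Resident 3 reports 2 and Resident 4 reports 26.
Truthful report 3: project built, pays 3, utility 3 - 3 = 0.
Report 2 instead: project built, pays 2, utility 3 - 2 = 1.
Since 1 > 0, reporting 2 is strictly better here, so truthful reporting is not dominant.

No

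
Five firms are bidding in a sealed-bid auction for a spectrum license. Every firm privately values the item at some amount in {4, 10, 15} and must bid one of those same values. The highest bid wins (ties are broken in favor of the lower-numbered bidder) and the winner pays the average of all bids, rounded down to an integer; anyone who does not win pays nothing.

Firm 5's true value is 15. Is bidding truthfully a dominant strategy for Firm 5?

No

Consider the case where Firm 1 bids 4, Firm 2 bids 4, Firm 3 bids 4 and Firm 4 bids 4.
Truthful bid 15: wins, pays 6, utility 15 - 6 = 9.
Bid 10 instead: wins, pays 5, utility 15 - 5 = 10.
Since 10 > 9, bidding 10 is strictly better here, so truthful bidding is not dominant.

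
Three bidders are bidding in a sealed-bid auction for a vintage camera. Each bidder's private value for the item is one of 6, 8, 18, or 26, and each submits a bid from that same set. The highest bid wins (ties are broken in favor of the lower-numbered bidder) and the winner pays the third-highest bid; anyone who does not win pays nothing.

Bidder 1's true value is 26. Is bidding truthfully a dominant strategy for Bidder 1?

Yes

Check each profile of the others' bids and compare truth against every alternative bid.
Others bid (6, 26): truth gives 20, best alternative gives 0.
Others bid (26, 6): truth gives 20, best alternative gives 0.
Others bid (8, 26): truth gives 18, best alternative gives 0.
Others bid (26, 8): truth gives 18, best alternative gives 0.
Others bid (18, 26): truth gives 8, best alternative gives 0.
Others bid (26, 18): truth gives 8, best alternative gives 0.
(Remaining 10 profiles checked similarly; truth is weakly best in each.)
In every case the truthful bid is at least as good as any alternative, so it is a dominant strategy.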